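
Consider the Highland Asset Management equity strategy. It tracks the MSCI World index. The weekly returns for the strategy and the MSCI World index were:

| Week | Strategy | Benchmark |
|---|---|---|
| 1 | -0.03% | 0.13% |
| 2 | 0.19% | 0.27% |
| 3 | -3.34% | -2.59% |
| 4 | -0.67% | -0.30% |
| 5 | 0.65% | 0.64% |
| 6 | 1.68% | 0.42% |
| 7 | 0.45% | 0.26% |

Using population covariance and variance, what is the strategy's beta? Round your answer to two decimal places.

r̄p = -0.1529%,  r̄m = -0.1671%
Cov = Σ(rp − r̄p)(rm − r̄m) / 7 = 1.4227
Var(rm) = Σ(rm − r̄m)² / 7 = 1.0494
β = Cov / Var = 1.4227 / 1.0494 = 1.3557

1.36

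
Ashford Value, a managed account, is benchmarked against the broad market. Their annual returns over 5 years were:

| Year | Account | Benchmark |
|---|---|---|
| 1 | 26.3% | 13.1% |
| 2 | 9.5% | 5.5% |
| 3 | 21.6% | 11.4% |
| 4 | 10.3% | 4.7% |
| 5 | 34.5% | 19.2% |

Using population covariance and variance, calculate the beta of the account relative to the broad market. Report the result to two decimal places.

r̄p = 20.4400%,  r̄m = 10.7800%
Cov = Σ(rp − r̄p)(rm − r̄m) / 5 = 50.4228
Var(rm) = Σ(rm − r̄m)² / 5 = 28.3016
β = Cov / Var = 50.4228 / 28.3016 = 1.7816

1.78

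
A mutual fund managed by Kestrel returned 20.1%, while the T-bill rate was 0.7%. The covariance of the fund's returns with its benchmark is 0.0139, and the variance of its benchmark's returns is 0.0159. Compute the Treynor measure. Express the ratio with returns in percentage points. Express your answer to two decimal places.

β = Cov / Var = 0.0139 / 0.0159 = 0.8742
Treynor = (Rp − Rf) / β = (20.1% − 0.7%) / 0.8742 = 19.40 / 0.8742 = 22.1917

22.19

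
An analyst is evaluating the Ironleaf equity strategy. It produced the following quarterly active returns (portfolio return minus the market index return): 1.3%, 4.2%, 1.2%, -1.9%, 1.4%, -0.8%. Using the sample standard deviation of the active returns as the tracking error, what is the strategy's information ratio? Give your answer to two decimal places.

r̄ = (1.3 + 4.2 + 1.2 − 1.9 + 1.4 − 0.8) / 6 = 5.40 / 6 = 0.9000%
Σ(r − r̄)² = (1.3 − 0.9000)² + (4.2 − 0.9000)² + … = 22.1200
σ = √[22.1200 / 5] = 2.1033%
IR = r̄ / tracking error = 0.9000 / 2.1033 = 0.4279

0.43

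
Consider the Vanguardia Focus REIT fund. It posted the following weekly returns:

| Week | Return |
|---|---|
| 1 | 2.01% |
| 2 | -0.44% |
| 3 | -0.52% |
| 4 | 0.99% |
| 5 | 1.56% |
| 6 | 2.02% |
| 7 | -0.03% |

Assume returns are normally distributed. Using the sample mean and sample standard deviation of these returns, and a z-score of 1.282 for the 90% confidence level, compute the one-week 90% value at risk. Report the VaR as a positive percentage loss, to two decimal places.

r̄ = (2.01 − 0.44 − 0.52 + 0.99 + 1.56 + 2.02 − 0.03) / 7 = 0.7986%
Σ(r − r̄)² = (2.01 − 0.7986)² + (-0.44 − 0.7986)² + … = 7.5351
sample σ = √(7.5351 / 6) = √1.2559 = 1.1207%
VaR = −(r̄ − z·σ) = −(0.7986 − 1.282 × 1.1207) = −(-0.6381) = 0.6381%

0.64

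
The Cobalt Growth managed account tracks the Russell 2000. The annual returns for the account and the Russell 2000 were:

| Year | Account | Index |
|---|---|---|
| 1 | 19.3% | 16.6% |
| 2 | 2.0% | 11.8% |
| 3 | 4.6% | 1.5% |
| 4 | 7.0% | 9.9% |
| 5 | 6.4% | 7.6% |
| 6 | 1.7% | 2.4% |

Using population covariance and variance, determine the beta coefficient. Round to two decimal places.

r̄p = 6.8333%,  r̄m = 8.3000%
Cov = Σ(rp − r̄p)(rm − r̄m) / 6 = 22.1000
Var(rm) = Σ(rm − r̄m)² / 6 = 27.5400
β = Cov / Var = 22.1000 / 27.5400 = 0.8025

0.80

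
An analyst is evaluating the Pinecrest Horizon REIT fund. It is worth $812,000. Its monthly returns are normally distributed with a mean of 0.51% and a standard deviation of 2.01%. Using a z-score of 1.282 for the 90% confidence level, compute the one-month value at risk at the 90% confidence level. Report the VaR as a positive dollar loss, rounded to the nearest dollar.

$16,783

Return at the 90% tail: μ − z·σ = 0.51% − 1.282 × 2.01% = 0.51 − 2.57682 = -2.06682%
VaR = −(-2.06682%) × $812,000 = 2.06682% × $812,000 = $16,783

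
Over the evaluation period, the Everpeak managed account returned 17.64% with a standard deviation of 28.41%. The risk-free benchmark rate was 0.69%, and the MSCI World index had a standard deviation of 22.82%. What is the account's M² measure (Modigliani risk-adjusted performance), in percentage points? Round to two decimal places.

14.30

Sharpe = (Rp − Rf) / σp = (17.64% − 0.69%) / 28.41% = 0.5966
M² = Rf + Sharpe × σm = 0.69% + 0.5966 × 22.82% = 14.3044%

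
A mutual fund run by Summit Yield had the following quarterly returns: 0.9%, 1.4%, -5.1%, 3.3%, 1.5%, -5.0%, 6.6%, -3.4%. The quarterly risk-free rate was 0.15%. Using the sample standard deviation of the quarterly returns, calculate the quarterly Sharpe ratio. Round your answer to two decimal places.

r̄ = (0.9 + 1.4 − 5.1 + 3.3 + 1.5 − 5 + 6.6 − 3.4) / 8 = 0.20 / 8 = 0.0250%
Sample σ = √[Σ(r − r̄)² / 7] = √[122.0350 / 7] = √17.4336 = 4.1754%
Sharpe = (r̄ − rf) / σ = (0.0250 − 0.15) / 4.1754 = -0.1250 / 4.1754 = -0.0299

-0.03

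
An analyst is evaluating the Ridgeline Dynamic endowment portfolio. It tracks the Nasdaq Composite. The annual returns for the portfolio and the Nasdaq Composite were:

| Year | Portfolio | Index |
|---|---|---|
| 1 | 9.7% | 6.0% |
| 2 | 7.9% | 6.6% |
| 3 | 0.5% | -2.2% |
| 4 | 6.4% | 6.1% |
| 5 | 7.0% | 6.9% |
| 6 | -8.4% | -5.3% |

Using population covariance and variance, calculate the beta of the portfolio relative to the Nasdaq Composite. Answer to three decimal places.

r̄p = 3.8500%,  r̄m = 3.0167%
Cov = Σ(rp − r̄p)(rm − r̄m) / 6 = 28.5692
Var(rm) = Σ(rm − r̄m)² / 6 = 23.7847
β = Cov / Var = 28.5692 / 23.7847 = 1.2012

1.201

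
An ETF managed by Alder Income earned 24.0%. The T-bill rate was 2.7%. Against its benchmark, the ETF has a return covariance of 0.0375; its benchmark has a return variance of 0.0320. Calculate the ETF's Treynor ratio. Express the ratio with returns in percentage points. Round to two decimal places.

18.18

β = Cov / Var = 0.0375 / 0.0320 = 1.1719
Treynor = (Rp − Rf) / β = (24.0% − 2.7%) / 1.1719 = 21.30 / 1.1719 = 18.1756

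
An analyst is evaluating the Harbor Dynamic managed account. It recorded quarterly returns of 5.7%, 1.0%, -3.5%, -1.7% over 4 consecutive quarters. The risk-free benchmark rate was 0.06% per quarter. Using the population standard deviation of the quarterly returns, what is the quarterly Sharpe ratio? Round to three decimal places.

Mean return μ = 1.50 / 4 = 0.3750%
Σ(r − μ)² = 48.0675; population σ = √(48.0675/4) = 3.4665%
Sharpe = (μ − rf) / σ = (0.3750 − 0.06) / 3.4665 = 0.3150 / 3.4665 = 0.0909

0.091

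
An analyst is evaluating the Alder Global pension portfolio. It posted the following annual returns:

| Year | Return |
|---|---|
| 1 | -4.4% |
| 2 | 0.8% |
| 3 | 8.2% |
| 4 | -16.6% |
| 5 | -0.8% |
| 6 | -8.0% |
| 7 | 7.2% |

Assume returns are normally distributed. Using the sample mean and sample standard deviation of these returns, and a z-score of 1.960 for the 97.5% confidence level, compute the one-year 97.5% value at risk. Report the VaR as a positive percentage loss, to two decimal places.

r̄ = (-4.4 + 0.8 + 8.2 − 16.6 − 0.8 − 8 + 7.2) / 7 = -1.9429%
Σ(r − r̄)² = (-4.4 − (-1.9429))² + (0.8 − (-1.9429))² + (8.2 − (-1.9429))² + … = 452.8571
σ = √[452.8571 / 6] = 8.6877%
VaR = −(r̄ − z·σ) = −(-1.9429 − 1.960 × 8.6877) = −(-18.9708) = 18.9708%

18.97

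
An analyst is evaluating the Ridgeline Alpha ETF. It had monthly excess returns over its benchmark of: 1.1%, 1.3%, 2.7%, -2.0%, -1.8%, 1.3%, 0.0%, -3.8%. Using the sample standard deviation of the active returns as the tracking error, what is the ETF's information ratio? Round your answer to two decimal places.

r̄ = (1.1 + 1.3 + 2.7 − 2 − 1.8 + 1.3 + 0 − 3.8) / 8 = -0.1500%
Σ(r − r̄)² = (1.1 − (-0.1500))² + (1.3 − (-0.1500))² + … = 33.3800
sample σ = √(33.3800 / 7) = √4.7686 = 2.1837%
IR = r̄ / tracking error = -0.1500 / 2.1837 = -0.0687

-0.07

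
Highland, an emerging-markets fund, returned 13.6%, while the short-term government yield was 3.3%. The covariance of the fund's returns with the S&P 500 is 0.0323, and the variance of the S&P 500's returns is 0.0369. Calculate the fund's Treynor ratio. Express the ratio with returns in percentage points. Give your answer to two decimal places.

11.77

β = Cov / Var = 0.0323 / 0.0369 = 0.8753
Treynor = (Rp − Rf) / β = (13.6% − 3.3%) / 0.8753 = 10.30 / 0.8753 = 11.7674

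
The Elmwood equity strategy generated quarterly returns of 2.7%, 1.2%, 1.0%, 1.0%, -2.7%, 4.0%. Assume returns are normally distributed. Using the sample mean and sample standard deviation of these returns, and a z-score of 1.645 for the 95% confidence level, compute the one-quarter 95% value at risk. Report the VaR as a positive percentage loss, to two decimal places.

Mean return μ = 7.20 / 6 = 1.2000%
Sample std dev = √[25.3800 / 5] = 2.2530%
VaR = −(μ − z·σ) = −(1.2000 − 1.645 × 2.2530) = −(-2.5062) = 2.5062%

2.51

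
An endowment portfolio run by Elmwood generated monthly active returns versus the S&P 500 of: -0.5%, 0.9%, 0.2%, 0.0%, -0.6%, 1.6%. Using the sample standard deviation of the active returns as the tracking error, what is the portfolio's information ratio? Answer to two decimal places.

0.31

r̄ = (-0.5 + 0.9 + 0.2 + 0 − 0.6 + 1.6) / 6 = 0.2667%
Σ(r − r̄)² = (-0.5 − 0.2667)² + (0.9 − 0.2667)² + … = 3.5933
sample σ = √(3.5933 / 5) = √0.7187 = 0.8478%
IR = r̄ / tracking error = 0.2667 / 0.8478 = 0.3146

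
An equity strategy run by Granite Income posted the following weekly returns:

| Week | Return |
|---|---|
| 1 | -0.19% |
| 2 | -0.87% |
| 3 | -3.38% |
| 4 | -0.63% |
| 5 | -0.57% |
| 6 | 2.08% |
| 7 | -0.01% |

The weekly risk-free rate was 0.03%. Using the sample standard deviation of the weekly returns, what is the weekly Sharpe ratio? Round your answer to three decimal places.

r̄ = (-0.19 − 0.87 − 3.38 − 0.63 − 0.57 + 2.08 − 0.01) / 7 = -3.570 / 7 = -0.5100%
Σ(r − r̄)² = (-0.19 − (-0.5100))² + (-0.87 − (-0.5100))² + … = 15.4450
sample σ = √(15.4450 / 6) = √2.5742 = 1.6044%
Sharpe = (r̄ − rf) / σ = (-0.5100 − 0.03) / 1.6044 = -0.5400 / 1.6044 = -0.3366

-0.337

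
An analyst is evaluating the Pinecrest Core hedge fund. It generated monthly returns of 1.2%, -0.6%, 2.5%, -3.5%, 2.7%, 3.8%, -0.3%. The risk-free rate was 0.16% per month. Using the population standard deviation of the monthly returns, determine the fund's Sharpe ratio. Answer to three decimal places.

0.290

Mean return r̄ = 5.80 / 7 = 0.8286%
Population σ = √[Σ(r − r̄)² / 7] = √[37.3143 / 7] = √5.3306 = 2.3088%
Sharpe = (r̄ − rf) / σ = (0.8286 − 0.16) / 2.3088 = 0.6686 / 2.3088 = 0.2896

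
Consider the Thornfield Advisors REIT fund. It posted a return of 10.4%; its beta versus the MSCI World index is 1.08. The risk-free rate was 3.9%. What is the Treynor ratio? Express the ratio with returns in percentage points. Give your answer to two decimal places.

6.02

Treynor = (Rp − Rf) / β = (10.4% − 3.9%) / 1.08 = 6.50 / 1.08 = 6.0185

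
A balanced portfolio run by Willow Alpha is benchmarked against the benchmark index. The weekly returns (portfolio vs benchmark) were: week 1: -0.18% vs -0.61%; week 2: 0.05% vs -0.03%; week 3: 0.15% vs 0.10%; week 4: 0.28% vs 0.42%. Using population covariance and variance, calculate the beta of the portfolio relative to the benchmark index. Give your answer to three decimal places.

0.450

r̄p = 0.0750%,  r̄m = -0.0300%
Cov = Σ(rp − r̄p)(rm − r̄m) / 4 = 0.0625
Var(rm) = Σ(rm − r̄m)² / 4 = 0.1390
β = Cov / Var = 0.0625 / 0.1390 = 0.4496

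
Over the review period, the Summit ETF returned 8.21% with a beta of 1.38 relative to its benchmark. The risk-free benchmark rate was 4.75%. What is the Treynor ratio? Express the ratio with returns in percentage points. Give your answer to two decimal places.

2.51

Treynor = (Rp − Rf) / β = (8.21% − 4.75%) / 1.38 = 3.46 / 1.38 = 2.5072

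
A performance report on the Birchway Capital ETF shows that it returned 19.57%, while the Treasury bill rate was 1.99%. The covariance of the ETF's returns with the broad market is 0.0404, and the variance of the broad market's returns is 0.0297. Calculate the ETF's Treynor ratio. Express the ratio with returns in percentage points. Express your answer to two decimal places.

β = Cov / Var = 0.0404 / 0.0297 = 1.3603
Treynor = (Rp − Rf) / β = (19.57% − 1.99%) / 1.3603 = 17.58 / 1.3603 = 12.9236

12.92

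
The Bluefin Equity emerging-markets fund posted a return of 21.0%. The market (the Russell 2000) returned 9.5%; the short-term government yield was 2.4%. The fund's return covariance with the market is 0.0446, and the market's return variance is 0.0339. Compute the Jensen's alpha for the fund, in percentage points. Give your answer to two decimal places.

9.26

β = Cov / Var = 0.0446 / 0.0339 = 1.3156
E[R] = Rf + β(Rm − Rf) = 2.4% + 1.3156 × (9.5% − 2.4%) = 11.7408%
α = Rp − E[R] = 21.0% − 11.7408% = 9.2592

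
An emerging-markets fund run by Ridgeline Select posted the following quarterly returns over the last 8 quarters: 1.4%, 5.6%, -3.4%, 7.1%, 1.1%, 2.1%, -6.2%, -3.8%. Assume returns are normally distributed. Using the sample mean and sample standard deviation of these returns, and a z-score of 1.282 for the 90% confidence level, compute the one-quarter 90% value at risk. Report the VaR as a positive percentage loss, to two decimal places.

r̄ = (1.4 + 5.6 − 3.4 + 7.1 + 1.1 + 2.1 − 6.2 − 3.8) / 8 = 0.4875%
Sample std dev = √[151.8888 / 7] = 4.6582%
VaR = −(r̄ − z·σ) = −(0.4875 − 1.282 × 4.6582) = −(-5.4843) = 5.4843%

5.48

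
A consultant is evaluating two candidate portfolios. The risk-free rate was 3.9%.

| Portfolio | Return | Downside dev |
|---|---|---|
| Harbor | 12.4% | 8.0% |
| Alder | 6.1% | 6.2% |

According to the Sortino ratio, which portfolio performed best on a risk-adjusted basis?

Harbor: Sortino ratio = (12.4% − 3.9%) / 8.0% = 1.063
Alder: Sortino ratio = (6.1% − 3.9%) / 6.2% = 0.355
Highest: Harbor (1.063).

Harbor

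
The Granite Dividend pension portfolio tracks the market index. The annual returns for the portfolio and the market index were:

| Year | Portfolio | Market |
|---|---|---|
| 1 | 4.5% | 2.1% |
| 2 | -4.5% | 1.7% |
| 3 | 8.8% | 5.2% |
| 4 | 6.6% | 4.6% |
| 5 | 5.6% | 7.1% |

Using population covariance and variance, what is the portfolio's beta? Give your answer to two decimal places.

r̄p = 4.2000%,  r̄m = 4.1400%
Cov = Σ(rp − r̄p)(rm − r̄m) / 5 = 6.1480
Var(rm) = Σ(rm − r̄m)² / 5 = 4.0424
β = Cov / Var = 6.1480 / 4.0424 = 1.5209

1.52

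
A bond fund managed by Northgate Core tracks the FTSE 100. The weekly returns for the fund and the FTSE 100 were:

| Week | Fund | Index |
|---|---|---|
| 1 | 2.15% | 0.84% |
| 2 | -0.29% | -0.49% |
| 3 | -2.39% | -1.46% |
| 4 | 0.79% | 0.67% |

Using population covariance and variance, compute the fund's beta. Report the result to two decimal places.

1.72

r̄p = 0.0650%,  r̄m = -0.1100%
Cov = Σ(rp − r̄p)(rm − r̄m) / 4 = 1.4989
Var(rm) = Σ(rm − r̄m)² / 4 = 0.8695
β = Cov / Var = 1.4989 / 0.8695 = 1.7239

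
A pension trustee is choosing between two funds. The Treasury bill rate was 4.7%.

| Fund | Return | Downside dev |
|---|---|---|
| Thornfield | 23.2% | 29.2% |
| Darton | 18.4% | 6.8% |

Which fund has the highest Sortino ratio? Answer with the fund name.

Darton

Thornfield: Sortino ratio = (23.2% − 4.7%) / 29.2% = 0.634
Darton: Sortino ratio = (18.4% − 4.7%) / 6.8% = 2.015
Highest: Darton (2.015).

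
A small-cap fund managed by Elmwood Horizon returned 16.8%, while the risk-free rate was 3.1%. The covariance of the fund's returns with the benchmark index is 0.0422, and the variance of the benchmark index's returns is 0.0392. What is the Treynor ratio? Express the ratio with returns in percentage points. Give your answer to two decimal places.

12.73

β = Cov / Var = 0.0422 / 0.0392 = 1.0765
Treynor = (Rp − Rf) / β = (16.8% − 3.1%) / 1.0765 = 13.70 / 1.0765 = 12.7264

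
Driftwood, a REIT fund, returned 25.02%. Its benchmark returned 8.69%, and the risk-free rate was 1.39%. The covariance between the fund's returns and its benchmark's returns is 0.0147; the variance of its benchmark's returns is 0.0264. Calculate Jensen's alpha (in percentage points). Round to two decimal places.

β = Cov / Var = 0.0147 / 0.0264 = 0.5568
E[R] = Rf + β(Rm − Rf) = 1.39% + 0.5568 × (8.69% − 1.39%) = 5.4546%
α = Rp − E[R] = 25.02% − 5.4546% = 19.5654

19.57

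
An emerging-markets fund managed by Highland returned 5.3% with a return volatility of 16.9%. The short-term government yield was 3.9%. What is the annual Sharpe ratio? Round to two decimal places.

Sharpe = (Rp − Rf) / σp = (5.3% − 3.9%) / 16.9% = 1.40% / 16.9% = 0.0828

0.08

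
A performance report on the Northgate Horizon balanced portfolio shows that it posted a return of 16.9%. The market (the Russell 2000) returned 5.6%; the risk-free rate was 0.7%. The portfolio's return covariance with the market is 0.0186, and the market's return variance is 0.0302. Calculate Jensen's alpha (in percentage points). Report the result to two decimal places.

β = Cov / Var = 0.0186 / 0.0302 = 0.6159
E[R] = Rf + β(Rm − Rf) = 0.7% + 0.6159 × (5.6% − 0.7%) = 3.7179%
α = Rp − E[R] = 16.9% − 3.7179% = 13.1821

13.18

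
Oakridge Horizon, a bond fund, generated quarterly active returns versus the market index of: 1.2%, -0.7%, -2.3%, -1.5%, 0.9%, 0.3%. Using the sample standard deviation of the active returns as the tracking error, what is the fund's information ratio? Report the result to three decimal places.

-0.252

μ = (1.2 − 0.7 − 2.3 − 1.5 + 0.9 + 0.3) / 6 = -2.10 / 6 = -0.3500%
Σ(r − μ)² = (1.2 − (-0.3500))² + (-0.7 − (-0.3500))² + (-2.3 − (-0.3500))² + … = 9.6350
σ = √[9.6350 / 5] = 1.3882%
IR = μ / tracking error = -0.3500 / 1.3882 = -0.2521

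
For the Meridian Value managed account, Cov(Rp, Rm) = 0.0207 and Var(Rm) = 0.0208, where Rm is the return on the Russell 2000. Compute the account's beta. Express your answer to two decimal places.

β = Cov(Rp, Rm) / Var(Rm) = 0.0207 / 0.0208 = 0.9952

1.00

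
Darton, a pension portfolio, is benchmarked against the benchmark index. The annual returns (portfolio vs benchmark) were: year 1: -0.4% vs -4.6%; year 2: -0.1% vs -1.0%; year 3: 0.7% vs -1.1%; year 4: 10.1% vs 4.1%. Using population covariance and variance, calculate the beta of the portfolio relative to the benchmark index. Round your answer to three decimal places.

1.280

r̄p = 2.5750%,  r̄m = -0.6500%
Cov = Σ(rp − r̄p)(rm − r̄m) / 4 = 12.3188
Var(rm) = Σ(rm − r̄m)² / 4 = 9.6225
β = Cov / Var = 12.3188 / 9.6225 = 1.2802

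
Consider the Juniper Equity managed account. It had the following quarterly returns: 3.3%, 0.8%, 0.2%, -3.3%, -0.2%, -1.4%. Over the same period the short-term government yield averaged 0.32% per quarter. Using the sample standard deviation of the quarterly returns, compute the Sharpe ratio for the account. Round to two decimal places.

Mean return r̄ = -0.60 / 6 = -0.1000%
Sample std dev = √[24.4000 / 5] = 2.2091%
Sharpe = (r̄ − rf) / σ = (-0.1000 − 0.32) / 2.2091 = -0.4200 / 2.2091 = -0.1901

-0.19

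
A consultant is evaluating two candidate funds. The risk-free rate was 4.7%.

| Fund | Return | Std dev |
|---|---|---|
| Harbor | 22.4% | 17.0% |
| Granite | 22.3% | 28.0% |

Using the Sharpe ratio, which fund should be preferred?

Harbor

Harbor: Sharpe ratio = (22.4% − 4.7%) / 17.0% = 1.041
Granite: Sharpe ratio = (22.3% − 4.7%) / 28.0% = 0.629
Highest: Harbor (1.041).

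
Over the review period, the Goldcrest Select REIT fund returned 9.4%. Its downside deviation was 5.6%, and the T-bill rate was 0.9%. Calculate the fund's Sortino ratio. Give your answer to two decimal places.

1.52

Sortino = (Rp − Rf) / σd = (9.4% − 0.9%) / 5.6% = 8.50% / 5.6% = 1.5179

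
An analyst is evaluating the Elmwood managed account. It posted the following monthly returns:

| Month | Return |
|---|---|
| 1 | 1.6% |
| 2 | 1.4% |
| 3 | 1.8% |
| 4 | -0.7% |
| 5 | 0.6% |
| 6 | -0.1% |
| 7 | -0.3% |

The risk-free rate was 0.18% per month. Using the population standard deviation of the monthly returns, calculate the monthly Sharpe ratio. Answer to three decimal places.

0.466

r̄ = (1.6 + 1.4 + 1.8 − 0.7 + 0.6 − 0.1 − 0.3) / 7 = 4.30 / 7 = 0.6143%
Population std dev = √[6.0686 / 7] = 0.9311%
Sharpe = (r̄ − rf) / σ = (0.6143 − 0.18) / 0.9311 = 0.4343 / 0.9311 = 0.4664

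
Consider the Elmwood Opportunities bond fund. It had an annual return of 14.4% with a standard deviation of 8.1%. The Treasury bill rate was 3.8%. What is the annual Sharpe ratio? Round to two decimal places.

1.31

Sharpe = (Rp − Rf) / σp = (14.4% − 3.8%) / 8.1% = 10.60% / 8.1% = 1.3086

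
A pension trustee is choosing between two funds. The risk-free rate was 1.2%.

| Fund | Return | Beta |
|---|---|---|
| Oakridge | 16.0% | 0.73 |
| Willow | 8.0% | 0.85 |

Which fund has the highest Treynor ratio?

Oakridge

Oakridge: Treynor = (16.0% − 1.2%) / 0.73 = 20.274
Willow: Treynor = (8.0% − 1.2%) / 0.85 = 8.000
Highest: Oakridge (20.274).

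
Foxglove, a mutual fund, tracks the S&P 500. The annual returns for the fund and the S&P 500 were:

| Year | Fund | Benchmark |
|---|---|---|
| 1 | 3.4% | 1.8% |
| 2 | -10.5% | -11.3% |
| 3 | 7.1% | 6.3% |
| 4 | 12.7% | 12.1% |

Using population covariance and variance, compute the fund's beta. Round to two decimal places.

r̄p = 3.1750%,  r̄m = 2.2250%
Cov = Σ(rp − r̄p)(rm − r̄m) / 4 = 73.7281
Var(rm) = Σ(rm − r̄m)² / 4 = 74.3069
β = Cov / Var = 73.7281 / 74.3069 = 0.9922

0.99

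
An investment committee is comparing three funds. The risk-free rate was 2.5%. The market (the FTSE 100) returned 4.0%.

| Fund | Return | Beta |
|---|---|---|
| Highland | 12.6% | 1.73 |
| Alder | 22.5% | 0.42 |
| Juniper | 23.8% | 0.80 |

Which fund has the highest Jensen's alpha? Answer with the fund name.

Highland: α = 12.6% − [2.5% + 1.73 × (4.0% − 2.5%)] = 7.505
Alder: α = 22.5% − [2.5% + 0.42 × (4.0% − 2.5%)] = 19.370
Juniper: α = 23.8% − [2.5% + 0.80 × (4.0% − 2.5%)] = 20.100
Highest: Juniper (20.100).

Juniper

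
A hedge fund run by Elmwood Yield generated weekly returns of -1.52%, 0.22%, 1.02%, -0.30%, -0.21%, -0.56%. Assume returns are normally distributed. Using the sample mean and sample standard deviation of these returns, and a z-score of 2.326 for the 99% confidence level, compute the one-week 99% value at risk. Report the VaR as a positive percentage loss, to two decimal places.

r̄ = (-1.52 + 0.22 + 1.02 − 0.3 − 0.21 − 0.56) / 6 = -0.2250%
Σ(r − r̄)² = (-1.52 − (-0.2250))² + (0.22 − (-0.2250))² + … = 3.5432
σ = √[3.5432 / 5] = 0.8418%
VaR = −(r̄ − z·σ) = −(-0.2250 − 2.326 × 0.8418) = −(-2.1830) = 2.1830%

2.18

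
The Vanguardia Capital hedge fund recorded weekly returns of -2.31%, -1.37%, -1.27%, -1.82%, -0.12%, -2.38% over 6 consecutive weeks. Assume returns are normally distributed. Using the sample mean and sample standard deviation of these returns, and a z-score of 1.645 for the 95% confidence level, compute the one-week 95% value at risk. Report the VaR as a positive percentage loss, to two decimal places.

r̄ = (-2.31 − 1.37 − 1.27 − 1.82 − 0.12 − 2.38) / 6 = -9.270 / 6 = -1.5450%
Sample σ = √[Σ(r − r̄)² / 5] = √[3.4950 / 5] = √0.6990 = 0.8361%
VaR = −(r̄ − z·σ) = −(-1.5450 − 1.645 × 0.8361) = −(-2.9204) = 2.9204%

2.92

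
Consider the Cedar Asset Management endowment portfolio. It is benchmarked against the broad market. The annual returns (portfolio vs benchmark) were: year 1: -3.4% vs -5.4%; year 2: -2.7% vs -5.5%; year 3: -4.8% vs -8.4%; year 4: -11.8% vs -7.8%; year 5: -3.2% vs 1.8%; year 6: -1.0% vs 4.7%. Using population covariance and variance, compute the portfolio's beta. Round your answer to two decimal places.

r̄p = -4.4833%,  r̄m = -3.4333%
Cov = Σ(rp − r̄p)(rm − r̄m) / 6 = 10.4589
Var(rm) = Σ(rm − r̄m)² / 6 = 24.2356
β = Cov / Var = 10.4589 / 24.2356 = 0.4316

0.43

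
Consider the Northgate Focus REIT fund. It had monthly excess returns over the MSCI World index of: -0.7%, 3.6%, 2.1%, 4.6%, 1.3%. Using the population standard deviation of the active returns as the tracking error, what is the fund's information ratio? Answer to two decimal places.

1.18

μ = (-0.7 + 3.6 + 2.1 + 4.6 + 1.3) / 5 = 10.90 / 5 = 2.1800%
Population std dev = √[16.9480 / 5] = 1.8411%
IR = μ / tracking error = 2.1800 / 1.8411 = 1.1841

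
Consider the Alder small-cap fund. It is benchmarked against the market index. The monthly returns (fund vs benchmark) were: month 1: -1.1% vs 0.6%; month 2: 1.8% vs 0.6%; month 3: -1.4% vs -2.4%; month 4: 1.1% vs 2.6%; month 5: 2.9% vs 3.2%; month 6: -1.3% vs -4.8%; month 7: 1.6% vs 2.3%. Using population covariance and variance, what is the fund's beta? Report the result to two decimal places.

r̄p = 0.5143%,  r̄m = 0.3000%
Cov = Σ(rp − r̄p)(rm − r̄m) / 7 = 3.5371
Var(rm) = Σ(rm − r̄m)² / 7 = 7.3114
β = Cov / Var = 3.5371 / 7.3114 = 0.4838

0.48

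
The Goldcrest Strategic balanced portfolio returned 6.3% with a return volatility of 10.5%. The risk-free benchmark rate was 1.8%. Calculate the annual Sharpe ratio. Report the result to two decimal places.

0.43

Sharpe = (Rp − Rf) / σp = (6.3% − 1.8%) / 10.5% = 4.50% / 10.5% = 0.4286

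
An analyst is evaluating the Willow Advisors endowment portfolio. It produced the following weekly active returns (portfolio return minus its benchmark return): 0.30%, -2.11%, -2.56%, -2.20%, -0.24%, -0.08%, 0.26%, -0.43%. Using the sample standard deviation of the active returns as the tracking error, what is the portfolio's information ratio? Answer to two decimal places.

r̄ = (0.3 − 2.11 − 2.56 − 2.2 − 0.24 − 0.08 + 0.26 − 0.43) / 8 = -0.8825%
Sample std dev = √[10.0218 / 7] = 1.1965%
IR = r̄ / tracking error = -0.8825 / 1.1965 = -0.7376

-0.74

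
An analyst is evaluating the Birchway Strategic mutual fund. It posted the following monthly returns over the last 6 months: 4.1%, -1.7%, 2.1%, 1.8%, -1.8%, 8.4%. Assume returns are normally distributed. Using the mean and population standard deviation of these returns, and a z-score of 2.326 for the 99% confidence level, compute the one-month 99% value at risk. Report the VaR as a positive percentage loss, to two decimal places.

Mean return μ = 12.90 / 6 = 2.1500%
Population σ = √[Σ(r − μ)² / 6] = √[73.4150 / 6] = √12.2358 = 3.4980%
VaR = −(μ − z·σ) = −(2.1500 − 2.326 × 3.4980) = −(-5.9863) = 5.9863%

5.99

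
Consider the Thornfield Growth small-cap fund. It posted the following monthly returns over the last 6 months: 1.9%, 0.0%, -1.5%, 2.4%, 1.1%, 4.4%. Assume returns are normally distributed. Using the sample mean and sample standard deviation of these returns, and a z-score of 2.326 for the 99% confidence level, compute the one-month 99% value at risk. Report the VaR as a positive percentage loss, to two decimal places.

3.35

μ = (1.9 + 0 − 1.5 + 2.4 + 1.1 + 4.4) / 6 = 1.3833%
Sample σ = √[Σ(r − μ)² / 5] = √[20.7083 / 5] = √4.1417 = 2.0351%
VaR = −(μ − z·σ) = −(1.3833 − 2.326 × 2.0351) = −(-3.3503) = 3.3503%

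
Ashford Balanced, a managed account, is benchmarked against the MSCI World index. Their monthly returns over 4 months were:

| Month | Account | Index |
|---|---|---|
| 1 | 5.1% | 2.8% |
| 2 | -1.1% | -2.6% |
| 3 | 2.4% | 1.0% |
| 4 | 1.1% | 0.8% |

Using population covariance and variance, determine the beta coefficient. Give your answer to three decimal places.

1.094

r̄p = 1.8750%,  r̄m = 0.5000%
Cov = Σ(rp − r̄p)(rm − r̄m) / 4 = 4.1675
Var(rm) = Σ(rm − r̄m)² / 4 = 3.8100
β = Cov / Var = 4.1675 / 3.8100 = 1.0938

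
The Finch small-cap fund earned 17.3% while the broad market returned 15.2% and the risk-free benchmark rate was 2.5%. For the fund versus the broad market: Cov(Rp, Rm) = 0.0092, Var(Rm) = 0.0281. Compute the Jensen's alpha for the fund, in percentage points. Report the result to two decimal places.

10.64

β = Cov / Var = 0.0092 / 0.0281 = 0.3274
E[R] = Rf + β(Rm − Rf) = 2.5% + 0.3274 × (15.2% − 2.5%) = 6.6580%
α = Rp − E[R] = 17.3% − 6.6580% = 10.6420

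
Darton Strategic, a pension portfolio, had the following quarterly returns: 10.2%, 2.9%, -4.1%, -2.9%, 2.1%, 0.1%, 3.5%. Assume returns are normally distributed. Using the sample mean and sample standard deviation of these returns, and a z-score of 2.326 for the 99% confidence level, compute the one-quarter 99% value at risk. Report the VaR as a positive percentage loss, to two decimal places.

9.32

r̄ = (10.2 + 2.9 − 4.1 − 2.9 + 2.1 + 0.1 + 3.5) / 7 = 11.80 / 7 = 1.6857%
Σ(r − r̄)² = (10.2 − 1.6857)² + (2.9 − 1.6857)² + (-4.1 − 1.6857)² + … = 134.4486
σ = √[134.4486 / 6] = 4.7337%
VaR = −(r̄ − z·σ) = −(1.6857 − 2.326 × 4.7337) = −(-9.3249) = 9.3249%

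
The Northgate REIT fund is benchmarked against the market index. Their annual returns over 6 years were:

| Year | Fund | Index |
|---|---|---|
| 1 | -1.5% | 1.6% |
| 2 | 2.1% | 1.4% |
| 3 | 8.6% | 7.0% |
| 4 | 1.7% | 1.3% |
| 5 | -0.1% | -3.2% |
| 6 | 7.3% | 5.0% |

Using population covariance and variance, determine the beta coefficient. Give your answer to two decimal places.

0.97

r̄p = 3.0167%,  r̄m = 2.1833%
Cov = Σ(rp − r̄p)(rm − r̄m) / 6 = 10.0419
Var(rm) = Σ(rm − r̄m)² / 6 = 10.3081
β = Cov / Var = 10.0419 / 10.3081 = 0.9742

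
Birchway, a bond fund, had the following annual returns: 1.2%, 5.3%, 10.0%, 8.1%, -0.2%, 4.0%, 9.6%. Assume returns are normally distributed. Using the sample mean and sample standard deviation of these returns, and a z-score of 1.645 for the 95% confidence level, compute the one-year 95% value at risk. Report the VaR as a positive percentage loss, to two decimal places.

r̄ = (1.2 + 5.3 + 10 + 8.1 − 0.2 + 4 + 9.6) / 7 = 38.00 / 7 = 5.4286%
Sample σ = √[Σ(r − r̄)² / 6] = √[97.0543 / 6] = √16.1757 = 4.0219%
VaR = −(r̄ − z·σ) = −(5.4286 − 1.645 × 4.0219) = −(-1.1874) = 1.1874%

1.19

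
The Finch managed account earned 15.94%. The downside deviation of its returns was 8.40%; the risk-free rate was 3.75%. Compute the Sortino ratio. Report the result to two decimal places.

1.45

Sortino = (Rp − Rf) / σd = (15.94% − 3.75%) / 8.40% = 12.19% / 8.40% = 1.4512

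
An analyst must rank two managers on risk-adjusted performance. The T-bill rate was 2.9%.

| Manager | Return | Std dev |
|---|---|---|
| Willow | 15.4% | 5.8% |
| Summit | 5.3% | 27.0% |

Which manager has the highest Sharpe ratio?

Willow

Willow: Sharpe ratio = (15.4% − 2.9%) / 5.8% = 2.155
Summit: Sharpe ratio = (5.3% − 2.9%) / 27.0% = 0.089
Highest: Willow (2.155).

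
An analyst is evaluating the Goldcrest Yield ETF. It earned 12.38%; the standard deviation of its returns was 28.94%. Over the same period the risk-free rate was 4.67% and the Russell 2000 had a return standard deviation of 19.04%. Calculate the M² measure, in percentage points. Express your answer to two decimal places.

Sharpe = (Rp − Rf) / σp = (12.38% − 4.67%) / 28.94% = 0.2664
M² = Rf + Sharpe × σm = 4.67% + 0.2664 × 19.04% = 9.7423%

9.74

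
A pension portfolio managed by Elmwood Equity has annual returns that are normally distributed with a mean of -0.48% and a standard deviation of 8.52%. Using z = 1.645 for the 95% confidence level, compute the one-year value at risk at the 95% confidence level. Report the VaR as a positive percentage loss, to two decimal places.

VaR (as % loss) = −(μ − z·σ) = −(-0.48% − 1.645 × 8.52%) = −(-14.4954%) = 14.4954%

14.50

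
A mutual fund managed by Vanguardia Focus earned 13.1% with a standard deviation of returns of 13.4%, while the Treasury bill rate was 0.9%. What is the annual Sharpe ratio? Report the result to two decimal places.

0.91

Sharpe = (Rp − Rf) / σp = (13.1% − 0.9%) / 13.4% = 12.20% / 13.4% = 0.9104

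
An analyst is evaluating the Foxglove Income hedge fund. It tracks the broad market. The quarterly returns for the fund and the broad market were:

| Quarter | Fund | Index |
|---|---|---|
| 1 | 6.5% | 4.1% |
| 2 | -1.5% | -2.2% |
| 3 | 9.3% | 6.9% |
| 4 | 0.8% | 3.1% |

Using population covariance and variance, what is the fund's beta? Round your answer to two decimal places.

r̄p = 3.7750%,  r̄m = 2.9750%
Cov = Σ(rp − r̄p)(rm − r̄m) / 4 = 12.9194
Var(rm) = Σ(rm − r̄m)² / 4 = 10.8669
β = Cov / Var = 12.9194 / 10.8669 = 1.1889

1.19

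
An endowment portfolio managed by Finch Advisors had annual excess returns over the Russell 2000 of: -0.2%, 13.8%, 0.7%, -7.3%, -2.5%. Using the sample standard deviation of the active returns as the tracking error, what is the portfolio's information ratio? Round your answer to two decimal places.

0.11

Mean return μ = 4.50 / 5 = 0.9000%
Sample σ = √[Σ(r − μ)² / 4] = √[246.4600 / 4] = √61.6150 = 7.8495%
IR = μ / tracking error = 0.9000 / 7.8495 = 0.1147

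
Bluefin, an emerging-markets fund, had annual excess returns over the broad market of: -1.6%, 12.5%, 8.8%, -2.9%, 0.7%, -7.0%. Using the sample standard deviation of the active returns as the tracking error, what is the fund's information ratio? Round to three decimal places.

Mean return r̄ = 10.50 / 6 = 1.7500%
Σ(r − r̄)² = 275.7750; sample σ = √(275.7750/5) = 7.4266%
IR = r̄ / tracking error = 1.7500 / 7.4266 = 0.2356

0.236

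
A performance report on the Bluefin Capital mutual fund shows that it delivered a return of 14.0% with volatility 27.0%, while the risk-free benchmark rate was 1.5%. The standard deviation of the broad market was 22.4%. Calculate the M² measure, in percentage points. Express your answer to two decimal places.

11.87

Sharpe = (Rp − Rf) / σp = (14.0% − 1.5%) / 27.0% = 0.4630
M² = Rf + Sharpe × σm = 1.5% + 0.4630 × 22.4% = 11.8712%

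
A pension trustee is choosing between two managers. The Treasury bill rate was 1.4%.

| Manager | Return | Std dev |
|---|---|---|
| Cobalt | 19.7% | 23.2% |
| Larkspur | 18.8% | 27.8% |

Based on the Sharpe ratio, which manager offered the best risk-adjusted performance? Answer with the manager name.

Cobalt

Cobalt: Sharpe ratio = (19.7% − 1.4%) / 23.2% = 0.789
Larkspur: Sharpe ratio = (18.8% − 1.4%) / 27.8% = 0.626
Highest: Cobalt (0.789).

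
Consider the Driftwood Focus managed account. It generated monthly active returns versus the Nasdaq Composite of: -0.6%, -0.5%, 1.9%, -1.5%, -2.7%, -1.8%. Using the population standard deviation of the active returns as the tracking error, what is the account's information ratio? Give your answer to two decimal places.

-0.60

r̄ = (-0.6 − 0.5 + 1.9 − 1.5 − 2.7 − 1.8) / 6 = -0.8667%
Σ(r − r̄)² = 12.4933; population σ = √(12.4933/6) = 1.4430%
IR = r̄ / tracking error = -0.8667 / 1.4430 = -0.6006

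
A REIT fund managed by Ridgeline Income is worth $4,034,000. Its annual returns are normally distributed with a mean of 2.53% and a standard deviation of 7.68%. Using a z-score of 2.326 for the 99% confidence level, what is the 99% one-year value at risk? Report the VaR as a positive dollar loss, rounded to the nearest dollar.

Return at the 99% tail: μ − z·σ = 2.53% − 2.326 × 7.68% = 2.53 − 17.86368 = -15.33368%
VaR = −(-15.33368%) × $4,034,000 = 15.33368% × $4,034,000 = $618,561

$618,561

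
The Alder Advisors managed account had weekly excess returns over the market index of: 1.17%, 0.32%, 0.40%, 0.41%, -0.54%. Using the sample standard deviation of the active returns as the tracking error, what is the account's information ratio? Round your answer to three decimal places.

0.580

Mean return μ = 1.760 / 5 = 0.3520%
Sample std dev = √[1.4715 / 4] = 0.6065%
IR = μ / tracking error = 0.3520 / 0.6065 = 0.5804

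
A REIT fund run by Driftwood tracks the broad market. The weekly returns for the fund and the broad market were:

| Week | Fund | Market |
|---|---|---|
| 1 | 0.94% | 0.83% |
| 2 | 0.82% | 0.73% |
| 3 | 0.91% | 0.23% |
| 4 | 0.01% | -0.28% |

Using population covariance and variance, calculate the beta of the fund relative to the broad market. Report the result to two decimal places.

0.73

r̄p = 0.6700%,  r̄m = 0.3775%
Cov = Σ(rp − r̄p)(rm − r̄m) / 4 = 0.1434
Var(rm) = Σ(rm − r̄m)² / 4 = 0.1958
β = Cov / Var = 0.1434 / 0.1958 = 0.7324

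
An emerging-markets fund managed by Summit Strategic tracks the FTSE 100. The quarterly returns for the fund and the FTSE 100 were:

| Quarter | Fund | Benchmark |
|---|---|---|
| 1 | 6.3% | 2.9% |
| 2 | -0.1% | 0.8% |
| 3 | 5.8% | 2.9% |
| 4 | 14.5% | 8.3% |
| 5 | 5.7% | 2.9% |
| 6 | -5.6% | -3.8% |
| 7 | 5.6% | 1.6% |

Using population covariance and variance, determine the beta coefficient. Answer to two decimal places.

1.69

r̄p = 4.6000%,  r̄m = 2.2286%
Cov = Σ(rp − r̄p)(rm − r̄m) / 7 = 18.6243
Var(rm) = Σ(rm − r̄m)² / 7 = 10.9992
β = Cov / Var = 18.6243 / 10.9992 = 1.6932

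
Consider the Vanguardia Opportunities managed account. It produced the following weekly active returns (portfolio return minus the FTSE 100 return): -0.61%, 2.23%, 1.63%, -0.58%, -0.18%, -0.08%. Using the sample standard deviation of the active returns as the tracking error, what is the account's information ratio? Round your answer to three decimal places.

Mean return μ = 2.410 / 6 = 0.4017%
Sample σ = √[Σ(r − μ)² / 5] = √[7.4091 / 5] = √1.4818 = 1.2173%
IR = μ / tracking error = 0.4017 / 1.2173 = 0.3300

0.330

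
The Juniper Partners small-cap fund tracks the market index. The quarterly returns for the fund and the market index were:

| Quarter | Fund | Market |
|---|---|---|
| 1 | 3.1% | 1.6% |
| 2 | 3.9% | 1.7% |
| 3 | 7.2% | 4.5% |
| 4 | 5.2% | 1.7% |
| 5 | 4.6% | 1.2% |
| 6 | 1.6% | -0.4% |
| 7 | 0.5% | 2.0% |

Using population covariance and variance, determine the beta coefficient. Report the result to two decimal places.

r̄p = 3.7286%,  r̄m = 1.7571%
Cov = Σ(rp − r̄p)(rm − r̄m) / 7 = 1.8355
Var(rm) = Σ(rm − r̄m)² / 7 = 1.7967
β = Cov / Var = 1.8355 / 1.7967 = 1.0216

1.02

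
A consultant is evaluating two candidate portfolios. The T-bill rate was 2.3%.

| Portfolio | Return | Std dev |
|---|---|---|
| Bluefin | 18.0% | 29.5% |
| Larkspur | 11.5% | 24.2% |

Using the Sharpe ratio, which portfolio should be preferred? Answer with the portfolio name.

Bluefin

Bluefin: Sharpe ratio = (18.0% − 2.3%) / 29.5% = 0.532
Larkspur: Sharpe ratio = (11.5% − 2.3%) / 24.2% = 0.380
Highest: Bluefin (0.532).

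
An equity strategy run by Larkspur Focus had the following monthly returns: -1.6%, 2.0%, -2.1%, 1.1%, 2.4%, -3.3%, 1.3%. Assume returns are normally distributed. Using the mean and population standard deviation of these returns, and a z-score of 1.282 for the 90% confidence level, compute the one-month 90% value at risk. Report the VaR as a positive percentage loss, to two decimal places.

2.71

μ = (-1.6 + 2 − 2.1 + 1.1 + 2.4 − 3.3 + 1.3) / 7 = -0.0286%
Σ(r − μ)² = 30.5143; population σ = √(30.5143/7) = 2.0879%
VaR = −(μ − z·σ) = −(-0.0286 − 1.282 × 2.0879) = −(-2.7053) = 2.7053%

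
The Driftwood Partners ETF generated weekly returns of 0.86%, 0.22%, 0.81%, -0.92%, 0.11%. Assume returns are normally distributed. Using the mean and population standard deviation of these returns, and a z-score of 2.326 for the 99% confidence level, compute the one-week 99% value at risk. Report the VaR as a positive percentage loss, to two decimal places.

r̄ = (0.86 + 0.22 + 0.81 − 0.92 + 0.11) / 5 = 0.2160%
Population std dev = √[2.0693 / 5] = 0.6433%
VaR = −(r̄ − z·σ) = −(0.2160 − 2.326 × 0.6433) = −(-1.2803) = 1.2803%

1.28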